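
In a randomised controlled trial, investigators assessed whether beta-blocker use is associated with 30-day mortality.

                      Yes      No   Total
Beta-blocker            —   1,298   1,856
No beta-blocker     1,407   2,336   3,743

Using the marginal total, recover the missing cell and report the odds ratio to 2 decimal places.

The missing cell is in the exposed row: 1856 − 1298 = 558.
So a = 558, b = 1298, c = 1407, d = 2336.
OR = (a·d)/(b·c) = (558 × 2336) / (1298 × 1407) = 1303488 / 1826286 = 0.71374

0.71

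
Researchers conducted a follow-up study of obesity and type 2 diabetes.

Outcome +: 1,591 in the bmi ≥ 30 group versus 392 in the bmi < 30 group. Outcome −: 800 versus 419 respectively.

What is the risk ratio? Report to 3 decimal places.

1.377

From the description: a = 1591, b = 800, c = 392, d = 419.
Risk in exposed = 1591/2391 = 0.66541; risk in unexposed = 392/811 = 0.48335.
RR = 0.66541 / 0.48335 = 1.37666
The risk among the exposed is 1.38 times that among the unexposed.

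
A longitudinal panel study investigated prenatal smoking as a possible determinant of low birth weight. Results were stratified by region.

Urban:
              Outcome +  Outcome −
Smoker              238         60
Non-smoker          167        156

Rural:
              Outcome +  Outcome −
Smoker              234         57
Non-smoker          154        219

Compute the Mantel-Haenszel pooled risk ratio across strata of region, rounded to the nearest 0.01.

RR_MH = Σ(aᵢ·n₀ᵢ/nᵢ) / Σ(cᵢ·n₁ᵢ/nᵢ), with n₁ᵢ = aᵢ+bᵢ (exposed), n₀ᵢ = cᵢ+dᵢ (unexposed), nᵢ = n₁ᵢ+n₀ᵢ.
Stratum 1 (Urban): n₁ = 298, n₀ = 323, n = 621; a·n₀/n = 238·323/621 = 123.7907; c·n₁/n = 167·298/621 = 80.1385
Stratum 2 (Rural): n₁ = 291, n₀ = 373, n = 664; a·n₀/n = 234·373/664 = 131.4488; c·n₁/n = 154·291/664 = 67.4910
RR_MH = (123.7907 + 131.4488) / (80.1385 + 67.4910) = 255.2395 / 147.6295 = 1.72892

1.73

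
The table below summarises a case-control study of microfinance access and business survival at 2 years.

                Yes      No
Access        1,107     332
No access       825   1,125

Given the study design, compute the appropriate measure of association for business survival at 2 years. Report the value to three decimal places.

4.547

Cells: a = 1107, b = 332, c = 825, d = 1125.
This is a case-control study: participants were sampled on outcome status, so risks in the source population cannot be estimated directly — relative risk is not valid here. The odds ratio is the appropriate measure.
OR = (a·d)/(b·c) = (1107 × 1125) / (332 × 825) = 1245375 / 273900 = 4.54682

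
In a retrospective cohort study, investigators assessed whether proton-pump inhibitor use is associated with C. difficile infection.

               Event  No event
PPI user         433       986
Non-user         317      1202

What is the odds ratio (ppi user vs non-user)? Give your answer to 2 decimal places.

1.67

Cells: a = 433, b = 986, c = 317, d = 1202.
OR = (a·d)/(b·c) = (433 × 1202) / (986 × 317) = 520466 / 312562 = 1.66516
The odds of C. difficile infection are about 1.67 times as high in the ppi user group.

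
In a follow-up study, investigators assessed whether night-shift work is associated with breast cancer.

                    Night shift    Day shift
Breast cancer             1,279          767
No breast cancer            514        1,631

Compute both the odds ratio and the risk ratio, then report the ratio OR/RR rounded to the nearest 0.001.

2.373

Reading the table with exposure as columns: a = 1279 (Night shift, case), b = 514 (Night shift, non-case), c = 767 (Day shift, case), d = 1631.
OR = (1279·1631)/(514·767) = 2086049/394238 = 5.29134
Risk in exposed = 1279/1793 = 0.71333; risk in unexposed = 767/2398 = 0.31985; RR = 2.23020
OR/RR = 5.29134 / 2.23020 = 2.37259
The outcome is not rare, so the OR lies further from 1 than the RR.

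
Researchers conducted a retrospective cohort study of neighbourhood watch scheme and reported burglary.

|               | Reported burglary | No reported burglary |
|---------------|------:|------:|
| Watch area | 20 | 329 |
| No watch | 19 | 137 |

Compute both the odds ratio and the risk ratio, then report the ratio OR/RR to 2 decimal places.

0.93

Cells: a = 20, b = 329, c = 19, d = 137.
OR = (20·137)/(329·19) = 2740/6251 = 0.43833
Risk in exposed = 20/349 = 0.05731; risk in unexposed = 19/156 = 0.12179; RR = 0.47052
OR/RR = 0.43833 / 0.47052 = 0.93159
The outcome is not rare, so the OR lies further from 1 than the RR.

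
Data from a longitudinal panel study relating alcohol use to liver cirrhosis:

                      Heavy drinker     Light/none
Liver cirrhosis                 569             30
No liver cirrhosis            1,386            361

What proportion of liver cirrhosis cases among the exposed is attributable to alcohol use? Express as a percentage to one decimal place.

73.6

Reading the table with exposure as columns: a = 569 (Heavy drinker, case), b = 1386 (Heavy drinker, non-case), c = 30 (Light/none, case), d = 361.
Risk in exposed = 569/1955 = 0.29105; risk in unexposed = 30/391 = 0.07673.
RR = 0.29105/0.07673 = 3.79333
AR% = (RR − 1)/RR × 100 = (3.79333 − 1)/3.79333 × 100 = 73.6380%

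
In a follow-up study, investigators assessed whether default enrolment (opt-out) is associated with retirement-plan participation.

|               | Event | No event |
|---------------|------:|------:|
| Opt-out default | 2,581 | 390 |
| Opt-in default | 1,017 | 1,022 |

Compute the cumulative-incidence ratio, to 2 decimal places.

1.74

Cells: a = 2581, b = 390, c = 1017, d = 1022.
Risk in exposed = 2581/2971 = 0.86873; risk in unexposed = 1017/2039 = 0.49877.
RR = 0.86873 / 0.49877 = 1.74173
The risk among the exposed is 1.74 times that among the unexposed.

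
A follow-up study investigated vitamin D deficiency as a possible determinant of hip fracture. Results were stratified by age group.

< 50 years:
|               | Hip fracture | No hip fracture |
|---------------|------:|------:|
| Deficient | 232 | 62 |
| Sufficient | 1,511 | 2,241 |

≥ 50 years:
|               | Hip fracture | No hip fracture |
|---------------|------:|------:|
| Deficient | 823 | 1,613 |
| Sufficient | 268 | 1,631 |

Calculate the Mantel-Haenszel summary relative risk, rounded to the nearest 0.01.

RR_MH = Σ(aᵢ·n₀ᵢ/nᵢ) / Σ(cᵢ·n₁ᵢ/nᵢ), with n₁ᵢ = aᵢ+bᵢ (exposed), n₀ᵢ = cᵢ+dᵢ (unexposed), nᵢ = n₁ᵢ+n₀ᵢ.
Stratum 1 (< 50 years): n₁ = 294, n₀ = 3752, n = 4046; a·n₀/n = 232·3752/4046 = 215.1419; c·n₁/n = 1511·294/4046 = 109.7958
Stratum 2 (≥ 50 years): n₁ = 2436, n₀ = 1899, n = 4335; a·n₀/n = 823·1899/4335 = 360.5253; c·n₁/n = 268·2436/4335 = 150.5993
RR_MH = (215.1419 + 360.5253) / (109.7958 + 150.5993) = 575.6671 / 260.3952 = 2.21074

2.21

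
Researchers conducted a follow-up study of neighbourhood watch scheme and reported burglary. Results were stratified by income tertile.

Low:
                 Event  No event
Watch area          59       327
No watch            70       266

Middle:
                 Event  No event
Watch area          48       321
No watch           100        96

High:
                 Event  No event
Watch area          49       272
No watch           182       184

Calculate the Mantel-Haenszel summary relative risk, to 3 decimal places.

0.374

RR_MH = Σ(aᵢ·n₀ᵢ/nᵢ) / Σ(cᵢ·n₁ᵢ/nᵢ), with n₁ᵢ = aᵢ+bᵢ (exposed), n₀ᵢ = cᵢ+dᵢ (unexposed), nᵢ = n₁ᵢ+n₀ᵢ.
Stratum 1 (Low): n₁ = 386, n₀ = 336, n = 722; a·n₀/n = 59·336/722 = 27.4571; c·n₁/n = 70·386/722 = 37.4238
Stratum 2 (Middle): n₁ = 369, n₀ = 196, n = 565; a·n₀/n = 48·196/565 = 16.6513; c·n₁/n = 100·369/565 = 65.3097
Stratum 3 (High): n₁ = 321, n₀ = 366, n = 687; a·n₀/n = 49·366/687 = 26.1048; c·n₁/n = 182·321/687 = 85.0393
RR_MH = (27.4571 + 16.6513 + 26.1048) / (37.4238 + 65.3097 + 85.0393) = 70.2132 / 187.7729 = 0.37393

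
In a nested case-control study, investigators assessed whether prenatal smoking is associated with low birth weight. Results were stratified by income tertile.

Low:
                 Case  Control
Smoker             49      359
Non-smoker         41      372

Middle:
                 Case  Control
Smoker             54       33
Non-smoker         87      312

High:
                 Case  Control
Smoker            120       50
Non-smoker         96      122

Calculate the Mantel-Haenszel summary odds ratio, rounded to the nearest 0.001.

2.613

OR_MH = Σ(aᵢdᵢ/nᵢ) / Σ(bᵢcᵢ/nᵢ), where nᵢ is the stratum total.
Stratum 1 (Low): n = 821; a·d/n = 49·372/821 = 22.2022; b·c/n = 359·41/821 = 17.9281
Stratum 2 (Middle): n = 486; a·d/n = 54·312/486 = 34.6667; b·c/n = 33·87/486 = 5.9074
Stratum 3 (High): n = 388; a·d/n = 120·122/388 = 37.7320; b·c/n = 50·96/388 = 12.3711
OR_MH = (22.2022 + 34.6667 + 37.7320) / (17.9281 + 5.9074 + 12.3711) = 94.6008 / 36.2067 = 2.61280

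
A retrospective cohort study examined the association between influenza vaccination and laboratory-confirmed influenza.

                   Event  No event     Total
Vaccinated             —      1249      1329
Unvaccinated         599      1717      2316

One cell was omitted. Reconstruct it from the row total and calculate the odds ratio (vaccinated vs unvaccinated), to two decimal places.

The missing cell is in the exposed row: 1329 − 1249 = 80.
So a = 80, b = 1249, c = 599, d = 1717.
OR = (a·d)/(b·c) = (80 × 1717) / (1249 × 599) = 137360 / 748151 = 0.18360

0.18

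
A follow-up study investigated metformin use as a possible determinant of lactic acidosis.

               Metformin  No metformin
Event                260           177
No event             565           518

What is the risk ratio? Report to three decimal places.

1.237

Reading the table with exposure as columns: a = 260 (Metformin, case), b = 565 (Metformin, non-case), c = 177 (No metformin, case), d = 518.
Risk in exposed = 260/825 = 0.31515; risk in unexposed = 177/695 = 0.25468.
RR = 0.31515 / 0.25468 = 1.23746
The risk among the exposed is 1.24 times that among the unexposed.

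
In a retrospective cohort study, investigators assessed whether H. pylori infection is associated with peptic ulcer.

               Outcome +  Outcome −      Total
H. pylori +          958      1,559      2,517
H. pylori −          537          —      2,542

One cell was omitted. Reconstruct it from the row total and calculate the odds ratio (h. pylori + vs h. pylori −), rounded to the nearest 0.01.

The missing cell is in the unexposed row: 2542 − 537 = 2005.
So a = 958, b = 1559, c = 537, d = 2005.
OR = (a·d)/(b·c) = (958 × 2005) / (1559 × 537) = 1920790 / 837183 = 2.29435

2.29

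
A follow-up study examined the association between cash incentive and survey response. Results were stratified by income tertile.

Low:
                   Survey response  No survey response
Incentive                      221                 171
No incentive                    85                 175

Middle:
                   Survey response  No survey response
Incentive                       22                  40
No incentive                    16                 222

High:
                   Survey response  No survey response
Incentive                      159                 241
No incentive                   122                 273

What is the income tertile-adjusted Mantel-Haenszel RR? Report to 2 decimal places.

RR_MH = Σ(aᵢ·n₀ᵢ/nᵢ) / Σ(cᵢ·n₁ᵢ/nᵢ), with n₁ᵢ = aᵢ+bᵢ (exposed), n₀ᵢ = cᵢ+dᵢ (unexposed), nᵢ = n₁ᵢ+n₀ᵢ.
Stratum 1 (Low): n₁ = 392, n₀ = 260, n = 652; a·n₀/n = 221·260/652 = 88.1288; c·n₁/n = 85·392/652 = 51.1043
Stratum 2 (Middle): n₁ = 62, n₀ = 238, n = 300; a·n₀/n = 22·238/300 = 17.4533; c·n₁/n = 16·62/300 = 3.3067
Stratum 3 (High): n₁ = 400, n₀ = 395, n = 795; a·n₀/n = 159·395/795 = 79.0000; c·n₁/n = 122·400/795 = 61.3836
RR_MH = (88.1288 + 17.4533 + 79.0000) / (51.1043 + 3.3067 + 61.3836) = 184.5822 / 115.7946 = 1.59405

1.59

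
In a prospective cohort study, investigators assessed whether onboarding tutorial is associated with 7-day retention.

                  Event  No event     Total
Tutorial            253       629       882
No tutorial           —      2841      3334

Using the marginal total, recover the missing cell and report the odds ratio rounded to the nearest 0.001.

The missing cell is in the unexposed row: 3334 − 2841 = 493.
So a = 253, b = 629, c = 493, d = 2841.
OR = (a·d)/(b·c) = (253 × 2841) / (629 × 493) = 718773 / 310097 = 2.31790

2.318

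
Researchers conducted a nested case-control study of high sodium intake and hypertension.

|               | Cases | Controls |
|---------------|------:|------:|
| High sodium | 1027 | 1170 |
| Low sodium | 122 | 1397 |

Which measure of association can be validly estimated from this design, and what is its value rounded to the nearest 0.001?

10.051

Cells: a = 1027, b = 1170, c = 122, d = 1397.
This is a nested case-control study: participants were sampled on outcome status, so risks in the source population cannot be estimated directly — relative risk is not valid here. The odds ratio is the appropriate measure.
OR = (a·d)/(b·c) = (1027 × 1397) / (1170 × 122) = 1434719 / 142740 = 10.05128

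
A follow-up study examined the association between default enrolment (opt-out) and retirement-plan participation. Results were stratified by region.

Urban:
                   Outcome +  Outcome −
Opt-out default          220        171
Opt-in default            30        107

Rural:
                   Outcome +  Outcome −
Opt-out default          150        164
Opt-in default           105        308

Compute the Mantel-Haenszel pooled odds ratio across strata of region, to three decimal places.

3.237

OR_MH = Σ(aᵢdᵢ/nᵢ) / Σ(bᵢcᵢ/nᵢ), where nᵢ is the stratum total.
Stratum 1 (Urban): n = 528; a·d/n = 220·107/528 = 44.5833; b·c/n = 171·30/528 = 9.7159
Stratum 2 (Rural): n = 727; a·d/n = 150·308/727 = 63.5488; b·c/n = 164·105/727 = 23.6864
OR_MH = (44.5833 + 63.5488) / (9.7159 + 23.6864) = 108.1322 / 33.4023 = 3.23727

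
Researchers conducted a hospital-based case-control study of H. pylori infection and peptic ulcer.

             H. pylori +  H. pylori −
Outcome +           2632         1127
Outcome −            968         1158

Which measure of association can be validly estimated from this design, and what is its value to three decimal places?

2.794

Reading the table with exposure as columns: a = 2632 (H. pylori +, case), b = 968 (H. pylori +, non-case), c = 1127 (H. pylori −, case), d = 1158.
This is a hospital-based case-control study: participants were sampled on outcome status, so risks in the source population cannot be estimated directly — relative risk is not valid here. The odds ratio is the appropriate measure.
OR = (a·d)/(b·c) = (2632 × 1158) / (968 × 1127) = 3047856 / 1090936 = 2.79380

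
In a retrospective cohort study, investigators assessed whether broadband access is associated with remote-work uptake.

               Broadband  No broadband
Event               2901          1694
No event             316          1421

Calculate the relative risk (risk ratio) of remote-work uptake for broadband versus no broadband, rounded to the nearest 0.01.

1.66

Reading the table with exposure as columns: a = 2901 (Broadband, case), b = 316 (Broadband, non-case), c = 1694 (No broadband, case), d = 1421.
Risk in exposed = 2901/3217 = 0.90177; risk in unexposed = 1694/3115 = 0.54382.
RR = 0.90177 / 0.54382 = 1.65822
The risk among the exposed is 1.66 times that among the unexposed.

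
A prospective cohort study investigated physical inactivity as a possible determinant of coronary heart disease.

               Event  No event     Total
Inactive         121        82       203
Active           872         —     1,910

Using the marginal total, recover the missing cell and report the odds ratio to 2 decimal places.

1.76

The missing cell is in the unexposed row: 1910 − 872 = 1038.
So a = 121, b = 82, c = 872, d = 1038.
OR = (a·d)/(b·c) = (121 × 1038) / (82 × 872) = 125598 / 71504 = 1.75652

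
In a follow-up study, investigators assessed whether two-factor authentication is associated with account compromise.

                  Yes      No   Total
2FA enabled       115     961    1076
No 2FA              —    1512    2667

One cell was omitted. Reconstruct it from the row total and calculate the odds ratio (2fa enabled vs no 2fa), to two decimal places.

0.16

The missing cell is in the unexposed row: 2667 − 1512 = 1155.
So a = 115, b = 961, c = 1155, d = 1512.
OR = (a·d)/(b·c) = (115 × 1512) / (961 × 1155) = 173880 / 1109955 = 0.15665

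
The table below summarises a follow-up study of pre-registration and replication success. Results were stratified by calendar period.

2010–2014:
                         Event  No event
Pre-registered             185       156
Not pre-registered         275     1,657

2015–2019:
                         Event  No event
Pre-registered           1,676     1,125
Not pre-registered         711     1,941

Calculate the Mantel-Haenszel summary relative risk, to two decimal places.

2.39

RR_MH = Σ(aᵢ·n₀ᵢ/nᵢ) / Σ(cᵢ·n₁ᵢ/nᵢ), with n₁ᵢ = aᵢ+bᵢ (exposed), n₀ᵢ = cᵢ+dᵢ (unexposed), nᵢ = n₁ᵢ+n₀ᵢ.
Stratum 1 (2010–2014): n₁ = 341, n₀ = 1932, n = 2273; a·n₀/n = 185·1932/2273 = 157.2459; c·n₁/n = 275·341/2273 = 41.2560
Stratum 2 (2015–2019): n₁ = 2801, n₀ = 2652, n = 5453; a·n₀/n = 1676·2652/5453 = 815.1021; c·n₁/n = 711·2801/5453 = 365.2138
RR_MH = (157.2459 + 815.1021) / (41.2560 + 365.2138) = 972.3481 / 406.4699 = 2.39218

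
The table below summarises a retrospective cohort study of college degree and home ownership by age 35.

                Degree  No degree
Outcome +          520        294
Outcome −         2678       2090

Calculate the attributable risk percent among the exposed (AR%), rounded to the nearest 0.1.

24.2

Reading the table with exposure as columns: a = 520 (Degree, case), b = 2678 (Degree, non-case), c = 294 (No degree, case), d = 2090.
Risk in exposed = 520/3198 = 0.16260; risk in unexposed = 294/2384 = 0.12332.
RR = 0.16260/0.12332 = 1.31851
AR% = (RR − 1)/RR × 100 = (1.31851 − 1)/1.31851 × 100 = 24.1569%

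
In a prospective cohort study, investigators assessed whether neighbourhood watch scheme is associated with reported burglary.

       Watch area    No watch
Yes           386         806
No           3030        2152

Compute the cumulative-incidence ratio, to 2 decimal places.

Reading the table with exposure as columns: a = 386 (Watch area, case), b = 3030 (Watch area, non-case), c = 806 (No watch, case), d = 2152.
Risk in exposed = 386/3416 = 0.11300; risk in unexposed = 806/2958 = 0.27248.
RR = 0.11300 / 0.27248 = 0.41470
The risk is 59% lower among the exposed than among the unexposed.

0.41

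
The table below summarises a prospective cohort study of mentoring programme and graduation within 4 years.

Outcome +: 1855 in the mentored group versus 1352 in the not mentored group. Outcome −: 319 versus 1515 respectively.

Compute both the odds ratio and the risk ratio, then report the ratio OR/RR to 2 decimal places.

3.60

From the description: a = 1855, b = 319, c = 1352, d = 1515.
OR = (1855·1515)/(319·1352) = 2810325/431288 = 6.51612
Risk in exposed = 1855/2174 = 0.85327; risk in unexposed = 1352/2867 = 0.47157; RR = 1.80940
OR/RR = 6.51612 / 1.80940 = 3.60125
The outcome is not rare, so the OR lies further from 1 than the RR.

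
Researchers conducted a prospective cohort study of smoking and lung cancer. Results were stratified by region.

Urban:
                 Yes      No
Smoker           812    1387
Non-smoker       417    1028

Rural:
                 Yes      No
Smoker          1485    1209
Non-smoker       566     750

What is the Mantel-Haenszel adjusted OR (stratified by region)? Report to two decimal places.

OR_MH = Σ(aᵢdᵢ/nᵢ) / Σ(bᵢcᵢ/nᵢ), where nᵢ is the stratum total.
Stratum 1 (Urban): n = 3644; a·d/n = 812·1028/3644 = 229.0714; b·c/n = 1387·417/3644 = 158.7209
Stratum 2 (Rural): n = 4010; a·d/n = 1485·750/4010 = 277.7431; b·c/n = 1209·566/4010 = 170.6469
OR_MH = (229.0714 + 277.7431) / (158.7209 + 170.6469) = 506.8145 / 329.3678 = 1.53875

1.54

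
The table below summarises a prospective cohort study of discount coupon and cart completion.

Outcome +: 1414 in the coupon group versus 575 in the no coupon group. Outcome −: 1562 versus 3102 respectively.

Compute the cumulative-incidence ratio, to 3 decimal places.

From the description: a = 1414, b = 1562, c = 575, d = 3102.
Risk in exposed = 1414/2976 = 0.47513; risk in unexposed = 575/3677 = 0.15638.
RR = 0.47513 / 0.15638 = 3.03838
The risk among the exposed is 3.04 times that among the unexposed.

3.038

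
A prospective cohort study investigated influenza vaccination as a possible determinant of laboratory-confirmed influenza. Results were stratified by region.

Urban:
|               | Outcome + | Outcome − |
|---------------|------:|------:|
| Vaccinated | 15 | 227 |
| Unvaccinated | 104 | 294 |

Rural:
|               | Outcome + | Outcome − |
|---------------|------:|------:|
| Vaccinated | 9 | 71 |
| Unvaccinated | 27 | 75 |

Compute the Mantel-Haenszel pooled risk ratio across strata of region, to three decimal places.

RR_MH = Σ(aᵢ·n₀ᵢ/nᵢ) / Σ(cᵢ·n₁ᵢ/nᵢ), with n₁ᵢ = aᵢ+bᵢ (exposed), n₀ᵢ = cᵢ+dᵢ (unexposed), nᵢ = n₁ᵢ+n₀ᵢ.
Stratum 1 (Urban): n₁ = 242, n₀ = 398, n = 640; a·n₀/n = 15·398/640 = 9.3281; c·n₁/n = 104·242/640 = 39.3250
Stratum 2 (Rural): n₁ = 80, n₀ = 102, n = 182; a·n₀/n = 9·102/182 = 5.0440; c·n₁/n = 27·80/182 = 11.8681
RR_MH = (9.3281 + 5.0440) / (39.3250 + 11.8681) = 14.3721 / 51.1931 = 0.28074

0.281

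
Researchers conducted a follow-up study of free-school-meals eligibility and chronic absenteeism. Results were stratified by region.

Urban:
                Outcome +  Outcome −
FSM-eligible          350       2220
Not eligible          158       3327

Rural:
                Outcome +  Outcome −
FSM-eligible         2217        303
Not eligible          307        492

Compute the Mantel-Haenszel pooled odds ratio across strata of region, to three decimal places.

6.061

OR_MH = Σ(aᵢdᵢ/nᵢ) / Σ(bᵢcᵢ/nᵢ), where nᵢ is the stratum total.
Stratum 1 (Urban): n = 6055; a·d/n = 350·3327/6055 = 192.3121; b·c/n = 2220·158/6055 = 57.9290
Stratum 2 (Rural): n = 3319; a·d/n = 2217·492/3319 = 328.6424; b·c/n = 303·307/3319 = 28.0268
OR_MH = (192.3121 + 328.6424) / (57.9290 + 28.0268) = 520.9545 / 85.9558 = 6.06073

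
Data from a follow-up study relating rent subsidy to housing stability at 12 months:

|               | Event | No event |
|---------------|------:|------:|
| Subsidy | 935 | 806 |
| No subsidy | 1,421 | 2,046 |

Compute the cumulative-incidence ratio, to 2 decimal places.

Cells: a = 935, b = 806, c = 1421, d = 2046.
Risk in exposed = 935/1741 = 0.53705; risk in unexposed = 1421/3467 = 0.40986.
RR = 0.53705 / 0.40986 = 1.31031
The risk among the exposed is 1.31 times that among the unexposed.

1.31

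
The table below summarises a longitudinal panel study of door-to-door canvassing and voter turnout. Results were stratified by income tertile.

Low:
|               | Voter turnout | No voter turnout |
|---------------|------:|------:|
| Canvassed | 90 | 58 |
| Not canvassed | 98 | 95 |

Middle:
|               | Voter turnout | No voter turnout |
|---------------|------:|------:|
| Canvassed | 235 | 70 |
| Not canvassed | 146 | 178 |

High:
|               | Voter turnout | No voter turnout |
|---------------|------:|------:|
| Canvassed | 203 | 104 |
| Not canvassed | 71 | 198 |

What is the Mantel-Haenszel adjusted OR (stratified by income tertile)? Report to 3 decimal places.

3.528

OR_MH = Σ(aᵢdᵢ/nᵢ) / Σ(bᵢcᵢ/nᵢ), where nᵢ is the stratum total.
Stratum 1 (Low): n = 341; a·d/n = 90·95/341 = 25.0733; b·c/n = 58·98/341 = 16.6686
Stratum 2 (Middle): n = 629; a·d/n = 235·178/629 = 66.5024; b·c/n = 70·146/629 = 16.2480
Stratum 3 (High): n = 576; a·d/n = 203·198/576 = 69.7812; b·c/n = 104·71/576 = 12.8194
OR_MH = (25.0733 + 66.5024 + 69.7812) / (16.6686 + 16.2480 + 12.8194) = 161.3569 / 45.7361 = 3.52800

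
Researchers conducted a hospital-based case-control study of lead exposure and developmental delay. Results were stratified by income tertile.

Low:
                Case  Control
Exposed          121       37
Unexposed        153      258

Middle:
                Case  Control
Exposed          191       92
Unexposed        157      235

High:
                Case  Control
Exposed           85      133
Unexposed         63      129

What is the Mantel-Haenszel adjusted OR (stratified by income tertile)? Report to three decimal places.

2.860

OR_MH = Σ(aᵢdᵢ/nᵢ) / Σ(bᵢcᵢ/nᵢ), where nᵢ is the stratum total.
Stratum 1 (Low): n = 569; a·d/n = 121·258/569 = 54.8647; b·c/n = 37·153/569 = 9.9490
Stratum 2 (Middle): n = 675; a·d/n = 191·235/675 = 66.4963; b·c/n = 92·157/675 = 21.3985
Stratum 3 (High): n = 410; a·d/n = 85·129/410 = 26.7439; b·c/n = 133·63/410 = 20.4366
OR_MH = (54.8647 + 66.4963 + 26.7439) / (9.9490 + 21.3985 + 20.4366) = 148.1049 / 51.7841 = 2.86004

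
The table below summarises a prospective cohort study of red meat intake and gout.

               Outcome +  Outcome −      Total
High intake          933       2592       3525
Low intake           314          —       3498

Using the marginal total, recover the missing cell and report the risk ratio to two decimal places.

The missing cell is in the unexposed row: 3498 − 314 = 3184.
So a = 933, b = 2592, c = 314, d = 3184.
RR = [a/(a+b)] / [c/(c+d)] = (933/3525) / (314/3498) = 0.26468/0.08977 = 2.94858

2.95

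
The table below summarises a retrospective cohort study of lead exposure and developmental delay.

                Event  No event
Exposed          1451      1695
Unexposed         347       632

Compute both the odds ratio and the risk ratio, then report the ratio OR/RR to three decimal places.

Cells: a = 1451, b = 1695, c = 347, d = 632.
OR = (1451·632)/(1695·347) = 917032/588165 = 1.55914
Risk in exposed = 1451/3146 = 0.46122; risk in unexposed = 347/979 = 0.35444; RR = 1.30125
OR/RR = 1.55914 / 1.30125 = 1.19818
The outcome is not rare, so the OR lies further from 1 than the RR.

1.198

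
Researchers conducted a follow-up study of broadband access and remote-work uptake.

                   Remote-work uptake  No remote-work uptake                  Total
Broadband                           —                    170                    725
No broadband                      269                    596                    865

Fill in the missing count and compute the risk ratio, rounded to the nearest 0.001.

The missing cell is in the exposed row: 725 − 170 = 555.
So a = 555, b = 170, c = 269, d = 596.
RR = [a/(a+b)] / [c/(c+d)] = (555/725) / (269/865) = 0.76552/0.31098 = 2.46161

2.462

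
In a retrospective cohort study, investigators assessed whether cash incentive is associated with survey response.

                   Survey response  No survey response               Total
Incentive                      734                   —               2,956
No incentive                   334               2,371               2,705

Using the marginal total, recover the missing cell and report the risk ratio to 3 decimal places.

The missing cell is in the exposed row: 2956 − 734 = 2222.
So a = 734, b = 2222, c = 334, d = 2371.
RR = [a/(a+b)] / [c/(c+d)] = (734/2956) / (334/2705) = 0.24831/0.12348 = 2.01100

2.011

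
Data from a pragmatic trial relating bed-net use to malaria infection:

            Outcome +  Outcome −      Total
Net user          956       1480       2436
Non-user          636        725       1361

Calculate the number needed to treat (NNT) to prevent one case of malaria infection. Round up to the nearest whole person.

Risk in treated group = 956/2436 = 0.39245; risk in control = 636/1361 = 0.46730.
Absolute risk reduction = 0.46730 − 0.39245 = 0.07486
NNT = 1 / ARR = 1 / 0.07486 = 13.359 → round up → 14

14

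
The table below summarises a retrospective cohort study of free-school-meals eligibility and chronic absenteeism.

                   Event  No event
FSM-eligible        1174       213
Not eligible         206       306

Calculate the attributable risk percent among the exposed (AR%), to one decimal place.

52.5

Cells: a = 1174, b = 213, c = 206, d = 306.
Risk in exposed = 1174/1387 = 0.84643; risk in unexposed = 206/512 = 0.40234.
RR = 0.84643/0.40234 = 2.10375
AR% = (RR − 1)/RR × 100 = (2.10375 − 1)/2.10375 × 100 = 52.4659%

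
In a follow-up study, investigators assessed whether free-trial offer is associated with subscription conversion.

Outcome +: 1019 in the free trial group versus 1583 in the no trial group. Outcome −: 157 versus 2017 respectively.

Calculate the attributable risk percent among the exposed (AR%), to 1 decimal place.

49.3

From the description: a = 1019, b = 157, c = 1583, d = 2017.
Risk in exposed = 1019/1176 = 0.86650; risk in unexposed = 1583/3600 = 0.43972.
RR = 0.86650/0.43972 = 1.97055
AR% = (RR − 1)/RR × 100 = (1.97055 − 1)/1.97055 × 100 = 49.2529%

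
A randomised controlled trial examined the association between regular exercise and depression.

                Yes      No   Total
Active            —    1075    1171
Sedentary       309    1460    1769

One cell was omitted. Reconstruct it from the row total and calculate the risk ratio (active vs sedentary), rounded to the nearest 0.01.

The missing cell is in the exposed row: 1171 − 1075 = 96.
So a = 96, b = 1075, c = 309, d = 1460.
RR = [a/(a+b)] / [c/(c+d)] = (96/1171) / (309/1769) = 0.08198/0.17467 = 0.46934

0.47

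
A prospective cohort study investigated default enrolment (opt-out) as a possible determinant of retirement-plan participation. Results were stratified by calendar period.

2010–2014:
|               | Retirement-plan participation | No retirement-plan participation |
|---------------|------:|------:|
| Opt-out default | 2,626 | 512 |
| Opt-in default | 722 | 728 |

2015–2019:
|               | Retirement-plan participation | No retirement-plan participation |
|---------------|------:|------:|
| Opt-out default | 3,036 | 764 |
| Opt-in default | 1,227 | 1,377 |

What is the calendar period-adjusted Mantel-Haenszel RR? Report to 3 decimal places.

RR_MH = Σ(aᵢ·n₀ᵢ/nᵢ) / Σ(cᵢ·n₁ᵢ/nᵢ), with n₁ᵢ = aᵢ+bᵢ (exposed), n₀ᵢ = cᵢ+dᵢ (unexposed), nᵢ = n₁ᵢ+n₀ᵢ.
Stratum 1 (2010–2014): n₁ = 3138, n₀ = 1450, n = 4588; a·n₀/n = 2626·1450/4588 = 829.9259; c·n₁/n = 722·3138/4588 = 493.8178
Stratum 2 (2015–2019): n₁ = 3800, n₀ = 2604, n = 6404; a·n₀/n = 3036·2604/6404 = 1234.5009; c·n₁/n = 1227·3800/6404 = 728.0762
RR_MH = (829.9259 + 1234.5009) / (493.8178 + 728.0762) = 2064.4268 / 1221.8940 = 1.68953

1.690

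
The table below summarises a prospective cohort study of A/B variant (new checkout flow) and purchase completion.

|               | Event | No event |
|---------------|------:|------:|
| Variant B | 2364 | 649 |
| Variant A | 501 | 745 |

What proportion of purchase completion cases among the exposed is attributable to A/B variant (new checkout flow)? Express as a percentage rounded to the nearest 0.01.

Cells: a = 2364, b = 649, c = 501, d = 745.
Risk in exposed = 2364/3013 = 0.78460; risk in unexposed = 501/1246 = 0.40209.
RR = 0.78460/0.40209 = 1.95132
AR% = (RR − 1)/RR × 100 = (1.95132 − 1)/1.95132 × 100 = 48.7527%

48.75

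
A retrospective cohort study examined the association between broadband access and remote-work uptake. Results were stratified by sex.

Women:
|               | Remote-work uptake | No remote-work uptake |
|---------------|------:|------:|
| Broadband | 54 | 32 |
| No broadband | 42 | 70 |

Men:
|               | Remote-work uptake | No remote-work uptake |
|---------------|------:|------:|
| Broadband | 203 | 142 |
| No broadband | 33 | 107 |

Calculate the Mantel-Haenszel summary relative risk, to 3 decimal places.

RR_MH = Σ(aᵢ·n₀ᵢ/nᵢ) / Σ(cᵢ·n₁ᵢ/nᵢ), with n₁ᵢ = aᵢ+bᵢ (exposed), n₀ᵢ = cᵢ+dᵢ (unexposed), nᵢ = n₁ᵢ+n₀ᵢ.
Stratum 1 (Women): n₁ = 86, n₀ = 112, n = 198; a·n₀/n = 54·112/198 = 30.5455; c·n₁/n = 42·86/198 = 18.2424
Stratum 2 (Men): n₁ = 345, n₀ = 140, n = 485; a·n₀/n = 203·140/485 = 58.5979; c·n₁/n = 33·345/485 = 23.4742
RR_MH = (30.5455 + 58.5979) / (18.2424 + 23.4742) = 89.1434 / 41.7167 = 2.13688

2.137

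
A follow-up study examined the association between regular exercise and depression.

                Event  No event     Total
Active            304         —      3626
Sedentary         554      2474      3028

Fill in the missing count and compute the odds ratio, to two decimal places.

The missing cell is in the exposed row: 3626 − 304 = 3322.
So a = 304, b = 3322, c = 554, d = 2474.
OR = (a·d)/(b·c) = (304 × 2474) / (3322 × 554) = 752096 / 1840388 = 0.40866

0.41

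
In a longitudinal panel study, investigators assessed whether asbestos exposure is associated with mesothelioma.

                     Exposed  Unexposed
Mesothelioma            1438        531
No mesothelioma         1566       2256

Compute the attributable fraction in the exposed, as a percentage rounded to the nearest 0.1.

60.2

Reading the table with exposure as columns: a = 1438 (Exposed, case), b = 1566 (Exposed, non-case), c = 531 (Unexposed, case), d = 2256.
Risk in exposed = 1438/3004 = 0.47870; risk in unexposed = 531/2787 = 0.19053.
RR = 0.47870/0.19053 = 2.51247
AR% = (RR − 1)/RR × 100 = (2.51247 − 1)/2.51247 × 100 = 60.1986%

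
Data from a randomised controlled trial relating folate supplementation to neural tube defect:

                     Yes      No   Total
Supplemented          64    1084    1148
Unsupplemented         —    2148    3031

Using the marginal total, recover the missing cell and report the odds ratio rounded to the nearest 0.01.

The missing cell is in the unexposed row: 3031 − 2148 = 883.
So a = 64, b = 1084, c = 883, d = 2148.
OR = (a·d)/(b·c) = (64 × 2148) / (1084 × 883) = 137472 / 957172 = 0.14362

0.14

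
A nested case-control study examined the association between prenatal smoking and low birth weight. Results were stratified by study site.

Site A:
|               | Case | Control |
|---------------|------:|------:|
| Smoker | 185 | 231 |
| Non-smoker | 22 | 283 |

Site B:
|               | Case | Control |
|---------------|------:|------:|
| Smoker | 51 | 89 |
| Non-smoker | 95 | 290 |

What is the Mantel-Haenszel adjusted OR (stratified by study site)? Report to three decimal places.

4.353

OR_MH = Σ(aᵢdᵢ/nᵢ) / Σ(bᵢcᵢ/nᵢ), where nᵢ is the stratum total.
Stratum 1 (Site A): n = 721; a·d/n = 185·283/721 = 72.6144; b·c/n = 231·22/721 = 7.0485
Stratum 2 (Site B): n = 525; a·d/n = 51·290/525 = 28.1714; b·c/n = 89·95/525 = 16.1048
OR_MH = (72.6144 + 28.1714) / (7.0485 + 16.1048) = 100.7859 / 23.1533 = 4.35298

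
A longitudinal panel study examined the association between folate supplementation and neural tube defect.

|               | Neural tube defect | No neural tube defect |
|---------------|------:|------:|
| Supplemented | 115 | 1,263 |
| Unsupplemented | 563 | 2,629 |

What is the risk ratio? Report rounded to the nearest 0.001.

0.473

Cells: a = 115, b = 1263, c = 563, d = 2629.
Risk in exposed = 115/1378 = 0.08345; risk in unexposed = 563/3192 = 0.17638.
RR = 0.08345 / 0.17638 = 0.47315
The risk is 53% lower among the exposed than among the unexposed.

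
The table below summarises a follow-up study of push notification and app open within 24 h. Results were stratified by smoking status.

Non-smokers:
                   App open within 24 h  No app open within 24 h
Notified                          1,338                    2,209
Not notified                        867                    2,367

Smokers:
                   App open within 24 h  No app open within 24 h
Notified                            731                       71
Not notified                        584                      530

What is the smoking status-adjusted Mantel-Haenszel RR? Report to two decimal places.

1.52

RR_MH = Σ(aᵢ·n₀ᵢ/nᵢ) / Σ(cᵢ·n₁ᵢ/nᵢ), with n₁ᵢ = aᵢ+bᵢ (exposed), n₀ᵢ = cᵢ+dᵢ (unexposed), nᵢ = n₁ᵢ+n₀ᵢ.
Stratum 1 (Non-smokers): n₁ = 3547, n₀ = 3234, n = 6781; a·n₀/n = 1338·3234/6781 = 638.1200; c·n₁/n = 867·3547/6781 = 453.5097
Stratum 2 (Smokers): n₁ = 802, n₀ = 1114, n = 1916; a·n₀/n = 731·1114/1916 = 425.0177; c·n₁/n = 584·802/1916 = 244.4509
RR_MH = (638.1200 + 425.0177) / (453.5097 + 244.4509) = 1063.1378 / 697.9606 = 1.52321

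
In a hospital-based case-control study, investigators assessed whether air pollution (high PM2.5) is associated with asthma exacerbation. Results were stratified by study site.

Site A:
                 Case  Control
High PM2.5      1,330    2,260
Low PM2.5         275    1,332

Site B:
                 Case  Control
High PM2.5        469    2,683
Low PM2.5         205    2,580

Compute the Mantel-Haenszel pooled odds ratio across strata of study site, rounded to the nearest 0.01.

2.57

OR_MH = Σ(aᵢdᵢ/nᵢ) / Σ(bᵢcᵢ/nᵢ), where nᵢ is the stratum total.
Stratum 1 (Site A): n = 5197; a·d/n = 1330·1332/5197 = 340.8813; b·c/n = 2260·275/5197 = 119.5882
Stratum 2 (Site B): n = 5937; a·d/n = 469·2580/5937 = 203.8100; b·c/n = 2683·205/5937 = 92.6419
OR_MH = (340.8813 + 203.8100) / (119.5882 + 92.6419) = 544.6913 / 212.2301 = 2.56651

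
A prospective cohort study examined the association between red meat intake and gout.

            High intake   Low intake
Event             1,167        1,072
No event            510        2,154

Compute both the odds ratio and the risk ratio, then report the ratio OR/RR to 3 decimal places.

Reading the table with exposure as columns: a = 1167 (High intake, case), b = 510 (High intake, non-case), c = 1072 (Low intake, case), d = 2154.
OR = (1167·2154)/(510·1072) = 2513718/546720 = 4.59782
Risk in exposed = 1167/1677 = 0.69589; risk in unexposed = 1072/3226 = 0.33230; RR = 2.09415
OR/RR = 4.59782 / 2.09415 = 2.19555
The outcome is not rare, so the OR lies further from 1 than the RR.

2.196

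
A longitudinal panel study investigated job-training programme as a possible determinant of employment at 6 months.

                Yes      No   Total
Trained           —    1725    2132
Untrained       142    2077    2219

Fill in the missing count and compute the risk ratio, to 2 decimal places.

2.98

The missing cell is in the exposed row: 2132 − 1725 = 407.
So a = 407, b = 1725, c = 142, d = 2077.
RR = [a/(a+b)] / [c/(c+d)] = (407/2132) / (142/2219) = 0.19090/0.06399 = 2.98316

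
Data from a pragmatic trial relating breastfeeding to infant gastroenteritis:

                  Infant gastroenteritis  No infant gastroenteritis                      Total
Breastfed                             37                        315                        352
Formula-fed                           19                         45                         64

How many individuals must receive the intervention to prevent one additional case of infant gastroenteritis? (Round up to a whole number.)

6

Risk in treated group = 37/352 = 0.10511; risk in control = 19/64 = 0.29688.
Absolute risk reduction = 0.29688 − 0.10511 = 0.19176
NNT = 1 / ARR = 1 / 0.19176 = 5.215 → round up → 6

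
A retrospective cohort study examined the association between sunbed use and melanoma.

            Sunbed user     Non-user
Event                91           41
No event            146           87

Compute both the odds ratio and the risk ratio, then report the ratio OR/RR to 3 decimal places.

Reading the table with exposure as columns: a = 91 (Sunbed user, case), b = 146 (Sunbed user, non-case), c = 41 (Non-user, case), d = 87.
OR = (91·87)/(146·41) = 7917/5986 = 1.32259
Risk in exposed = 91/237 = 0.38397; risk in unexposed = 41/128 = 0.32031; RR = 1.19872
OR/RR = 1.32259 / 1.19872 = 1.10333
The outcome is not rare, so the OR lies further from 1 than the RR.

1.103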